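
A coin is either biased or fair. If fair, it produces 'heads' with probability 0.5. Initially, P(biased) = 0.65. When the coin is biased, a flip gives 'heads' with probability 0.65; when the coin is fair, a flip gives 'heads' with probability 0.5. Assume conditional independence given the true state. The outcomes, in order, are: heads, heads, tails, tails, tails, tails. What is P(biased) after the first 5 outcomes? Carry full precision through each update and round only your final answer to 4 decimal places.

0.5184

Apply Bayes' rule sequentially, carrying P(biased) forward.
After 'heads': P(biased) = 0.65·0.6500 / (0.65·0.6500 + 0.5·0.3500) ≈ 0.7071
After 'heads': P(biased) = 0.65·0.7071 / (0.65·0.7071 + 0.5·0.2929) ≈ 0.7584
After 'tails': P(biased) = 0.35·0.7584 / (0.35·0.7584 + 0.5·0.2416) ≈ 0.6872
After 'tails': P(biased) = 0.35·0.6872 / (0.35·0.6872 + 0.5·0.3128) ≈ 0.6060
After 'tails': P(biased) = 0.35·0.6060 / (0.35·0.6060 + 0.5·0.3940) ≈ 0.5184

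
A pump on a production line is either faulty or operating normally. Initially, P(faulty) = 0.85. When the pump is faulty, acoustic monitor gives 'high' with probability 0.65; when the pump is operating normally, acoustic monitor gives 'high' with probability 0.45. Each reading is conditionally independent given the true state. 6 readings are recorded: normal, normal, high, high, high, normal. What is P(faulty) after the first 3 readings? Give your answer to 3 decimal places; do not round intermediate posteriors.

After 'normal': P(faulty) = 0.35·0.8500 / (0.35·0.8500 + 0.55·0.1500) ≈ 0.7829
After 'normal': P(faulty) = 0.35·0.7829 / (0.35·0.7829 + 0.55·0.2171) ≈ 0.6965
After 'high': P(faulty) = 0.65·0.6965 / (0.65·0.6965 + 0.45·0.3035) ≈ 0.7682

0.768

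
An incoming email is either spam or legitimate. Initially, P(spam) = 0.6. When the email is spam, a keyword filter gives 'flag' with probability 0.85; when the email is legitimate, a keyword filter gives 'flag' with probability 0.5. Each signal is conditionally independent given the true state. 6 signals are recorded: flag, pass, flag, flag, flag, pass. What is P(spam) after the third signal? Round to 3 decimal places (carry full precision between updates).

After 'flag': P(spam) = 0.85·0.6000 / (0.85·0.6000 + 0.5·0.4000) ≈ 0.7183
After 'pass': P(spam) = 0.15·0.7183 / (0.15·0.7183 + 0.5·0.2817) ≈ 0.4334
After 'flag': P(spam) = 0.85·0.4334 / (0.85·0.4334 + 0.5·0.5666) ≈ 0.5653

0.565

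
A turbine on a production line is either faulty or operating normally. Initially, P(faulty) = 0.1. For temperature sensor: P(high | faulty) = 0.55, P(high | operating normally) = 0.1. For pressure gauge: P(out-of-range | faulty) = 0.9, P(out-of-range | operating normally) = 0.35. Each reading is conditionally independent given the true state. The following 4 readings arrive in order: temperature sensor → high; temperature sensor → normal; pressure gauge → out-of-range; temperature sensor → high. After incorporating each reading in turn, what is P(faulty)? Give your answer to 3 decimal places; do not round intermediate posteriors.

0.812

After temperature sensor='high': P(faulty) = 0.55·0.1000 / (0.55·0.1000 + 0.1·0.9000) ≈ 0.3793
After temperature sensor='normal': P(faulty) = 0.45·0.3793 / (0.45·0.3793 + 0.9·0.6207) ≈ 0.2340
After pressure gauge='out-of-range': P(faulty) = 0.9·0.2340 / (0.9·0.2340 + 0.35·0.7660) ≈ 0.4400
After temperature sensor='high': P(faulty) = 0.55·0.4400 / (0.55·0.4400 + 0.1·0.5600) ≈ 0.8121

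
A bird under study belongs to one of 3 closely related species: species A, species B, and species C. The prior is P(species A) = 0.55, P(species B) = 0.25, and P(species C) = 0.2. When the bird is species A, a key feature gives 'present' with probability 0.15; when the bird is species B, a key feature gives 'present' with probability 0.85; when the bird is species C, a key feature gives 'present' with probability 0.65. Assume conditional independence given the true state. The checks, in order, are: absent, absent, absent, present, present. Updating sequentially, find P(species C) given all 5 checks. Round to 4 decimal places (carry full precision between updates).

0.3062

After 'absent': normaliser = 0.85·0.5500 + 0.15·0.2500 + 0.35·0.2000; P(species A) ≈ 0.8130, P(species B) ≈ 0.0652, P(species C) ≈ 0.1217
After 'absent': normaliser = 0.85·0.8130 + 0.15·0.0652 + 0.35·0.1217; P(species A) ≈ 0.9295, P(species B) ≈ 0.0132, P(species C) ≈ 0.0573
After 'absent': normaliser = 0.85·0.9295 + 0.15·0.0132 + 0.35·0.0573; P(species A) ≈ 0.9729, P(species B) ≈ 0.0024, P(species C) ≈ 0.0247
After 'present': normaliser = 0.15·0.9729 + 0.85·0.0024 + 0.65·0.0247; P(species A) ≈ 0.8895, P(species B) ≈ 0.0126, P(species C) ≈ 0.0979
After 'present': normaliser = 0.15·0.8895 + 0.85·0.0126 + 0.65·0.0979; P(species A) ≈ 0.6423, P(species B) ≈ 0.0515, P(species C) ≈ 0.3062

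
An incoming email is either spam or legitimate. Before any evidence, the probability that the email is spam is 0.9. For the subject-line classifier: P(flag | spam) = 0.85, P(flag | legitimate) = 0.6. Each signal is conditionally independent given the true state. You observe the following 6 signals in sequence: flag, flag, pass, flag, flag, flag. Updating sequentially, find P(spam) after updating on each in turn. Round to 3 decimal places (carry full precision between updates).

After 'flag': P(spam) = 0.85·0.9000 / (0.85·0.9000 + 0.6·0.1000) ≈ 0.9273
After 'flag': P(spam) = 0.85·0.9273 / (0.85·0.9273 + 0.6·0.0727) ≈ 0.9475
After 'pass': P(spam) = 0.15·0.9475 / (0.15·0.9475 + 0.4·0.0525) ≈ 0.8714
After 'flag': P(spam) = 0.85·0.8714 / (0.85·0.8714 + 0.6·0.1286) ≈ 0.9056
After 'flag': P(spam) = 0.85·0.9056 / (0.85·0.9056 + 0.6·0.0944) ≈ 0.9315
After 'flag': P(spam) = 0.85·0.9315 / (0.85·0.9315 + 0.6·0.0685) ≈ 0.9506

0.951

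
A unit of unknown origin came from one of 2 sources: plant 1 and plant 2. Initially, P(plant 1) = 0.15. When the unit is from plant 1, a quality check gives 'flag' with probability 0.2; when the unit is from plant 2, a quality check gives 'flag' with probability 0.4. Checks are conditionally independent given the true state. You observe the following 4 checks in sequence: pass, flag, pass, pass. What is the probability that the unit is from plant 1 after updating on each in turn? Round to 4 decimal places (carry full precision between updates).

Apply Bayes' rule sequentially, carrying P(plant 1) forward.
After 'pass': P(plant 1) = 0.8·0.1500 / (0.8·0.1500 + 0.6·0.8500) ≈ 0.1905
After 'flag': P(plant 1) = 0.2·0.1905 / (0.2·0.1905 + 0.4·0.8095) ≈ 0.1053
After 'pass': P(plant 1) = 0.8·0.1053 / (0.8·0.1053 + 0.6·0.8947) ≈ 0.1356
After 'pass': P(plant 1) = 0.8·0.1356 / (0.8·0.1356 + 0.6·0.8644) ≈ 0.1730

0.1730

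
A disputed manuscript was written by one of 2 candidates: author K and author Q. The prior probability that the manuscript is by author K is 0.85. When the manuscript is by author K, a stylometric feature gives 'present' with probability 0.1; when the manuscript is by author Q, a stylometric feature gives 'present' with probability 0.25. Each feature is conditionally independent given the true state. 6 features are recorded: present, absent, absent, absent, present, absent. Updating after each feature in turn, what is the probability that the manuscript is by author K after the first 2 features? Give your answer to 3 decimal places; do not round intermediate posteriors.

0.731

After 'present': P(author K) = 0.1·0.8500 / (0.1·0.8500 + 0.25·0.1500) ≈ 0.6939
After 'absent': P(author K) = 0.9·0.6939 / (0.9·0.6939 + 0.75·0.3061) ≈ 0.7312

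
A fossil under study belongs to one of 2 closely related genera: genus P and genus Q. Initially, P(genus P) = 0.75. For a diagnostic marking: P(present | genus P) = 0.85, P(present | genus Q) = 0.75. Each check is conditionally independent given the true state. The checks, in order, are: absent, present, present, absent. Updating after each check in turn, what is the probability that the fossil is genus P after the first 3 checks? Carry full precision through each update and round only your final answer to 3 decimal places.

Apply Bayes' rule sequentially, carrying P(genus P) forward.
After 'absent': P(genus P) = 0.15·0.7500 / (0.15·0.7500 + 0.25·0.2500) ≈ 0.6429
After 'present': P(genus P) = 0.85·0.6429 / (0.85·0.6429 + 0.75·0.3571) ≈ 0.6711
After 'present': P(genus P) = 0.85·0.6711 / (0.85·0.6711 + 0.75·0.3289) ≈ 0.6981

0.698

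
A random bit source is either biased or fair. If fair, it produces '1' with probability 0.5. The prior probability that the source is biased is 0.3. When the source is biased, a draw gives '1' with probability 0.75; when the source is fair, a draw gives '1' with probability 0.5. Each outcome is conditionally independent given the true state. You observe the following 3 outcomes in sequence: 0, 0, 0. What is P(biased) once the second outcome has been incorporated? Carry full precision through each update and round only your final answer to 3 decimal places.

Each posterior becomes the prior for the next update.
After '0': P(biased) = 0.25·0.3000 / (0.25·0.3000 + 0.5·0.7000) ≈ 0.1765
After '0': P(biased) = 0.25·0.1765 / (0.25·0.1765 + 0.5·0.8235) ≈ 0.0968

0.097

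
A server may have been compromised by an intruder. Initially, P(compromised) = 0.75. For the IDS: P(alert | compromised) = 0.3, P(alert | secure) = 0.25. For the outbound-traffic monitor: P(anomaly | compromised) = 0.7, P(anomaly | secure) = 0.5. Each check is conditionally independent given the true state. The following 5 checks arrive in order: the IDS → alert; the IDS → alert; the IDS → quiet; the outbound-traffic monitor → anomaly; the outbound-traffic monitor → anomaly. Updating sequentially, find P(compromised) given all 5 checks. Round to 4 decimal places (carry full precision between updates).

0.8877

Each posterior becomes the prior for the next update.
After the IDS='alert': P(compromised) = 0.3·0.7500 / (0.3·0.7500 + 0.25·0.2500) ≈ 0.7826
After the IDS='alert': P(compromised) = 0.3·0.7826 / (0.3·0.7826 + 0.25·0.2174) ≈ 0.8120
After the IDS='quiet': P(compromised) = 0.7·0.8120 / (0.7·0.8120 + 0.75·0.1880) ≈ 0.8013
After the outbound-traffic monitor='anomaly': P(compromised) = 0.7·0.8013 / (0.7·0.8013 + 0.5·0.1987) ≈ 0.8495
After the outbound-traffic monitor='anomaly': P(compromised) = 0.7·0.8495 / (0.7·0.8495 + 0.5·0.1505) ≈ 0.8877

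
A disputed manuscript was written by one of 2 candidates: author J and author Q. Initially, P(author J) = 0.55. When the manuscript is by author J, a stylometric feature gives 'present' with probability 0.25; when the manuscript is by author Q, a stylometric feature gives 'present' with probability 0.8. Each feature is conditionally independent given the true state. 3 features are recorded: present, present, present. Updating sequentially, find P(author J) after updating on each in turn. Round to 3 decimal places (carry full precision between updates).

0.036

After 'present': P(author J) = 0.25·0.5500 / (0.25·0.5500 + 0.8·0.4500) ≈ 0.2764
After 'present': P(author J) = 0.25·0.2764 / (0.25·0.2764 + 0.8·0.7236) ≈ 0.1066
After 'present': P(author J) = 0.25·0.1066 / (0.25·0.1066 + 0.8·0.8934) ≈ 0.0360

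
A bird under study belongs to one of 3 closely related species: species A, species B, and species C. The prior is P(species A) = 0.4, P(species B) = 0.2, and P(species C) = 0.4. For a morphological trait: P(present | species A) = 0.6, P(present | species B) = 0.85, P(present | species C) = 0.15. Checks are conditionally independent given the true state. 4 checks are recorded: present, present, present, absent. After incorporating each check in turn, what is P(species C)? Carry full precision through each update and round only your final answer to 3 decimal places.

Apply Bayes' rule sequentially, carrying P(species C) forward.
After 'present': normaliser = 0.6·0.4000 + 0.85·0.2000 + 0.15·0.4000; P(species A) ≈ 0.5106, P(species B) ≈ 0.3617, P(species C) ≈ 0.1277
After 'present': normaliser = 0.6·0.5106 + 0.85·0.3617 + 0.15·0.1277; P(species A) ≈ 0.4840, P(species B) ≈ 0.4857, P(species C) ≈ 0.0303
After 'present': normaliser = 0.6·0.4840 + 0.85·0.4857 + 0.15·0.0303; P(species A) ≈ 0.4103, P(species B) ≈ 0.5833, P(species C) ≈ 0.0064
After 'absent': normaliser = 0.4·0.4103 + 0.15·0.5833 + 0.85·0.0064; P(species A) ≈ 0.6384, P(species B) ≈ 0.3404, P(species C) ≈ 0.0212

0.021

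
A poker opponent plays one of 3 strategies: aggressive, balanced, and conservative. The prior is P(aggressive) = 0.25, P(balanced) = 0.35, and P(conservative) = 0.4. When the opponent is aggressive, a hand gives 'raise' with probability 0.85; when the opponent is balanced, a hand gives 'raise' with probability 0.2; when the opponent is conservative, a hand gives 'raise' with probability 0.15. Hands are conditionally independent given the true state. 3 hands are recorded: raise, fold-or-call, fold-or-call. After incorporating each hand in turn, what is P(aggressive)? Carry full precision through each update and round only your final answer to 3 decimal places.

After 'raise': normaliser = 0.85·0.2500 + 0.2·0.3500 + 0.15·0.4000; P(aggressive) ≈ 0.6204, P(balanced) ≈ 0.2044, P(conservative) ≈ 0.1752
After 'fold-or-call': normaliser = 0.15·0.6204 + 0.8·0.2044 + 0.85·0.1752; P(aggressive) ≈ 0.2295, P(balanced) ≈ 0.4032, P(conservative) ≈ 0.3672
After 'fold-or-call': normaliser = 0.15·0.2295 + 0.8·0.4032 + 0.85·0.3672; P(aggressive) ≈ 0.0514, P(balanced) ≈ 0.4821, P(conservative) ≈ 0.4665

0.051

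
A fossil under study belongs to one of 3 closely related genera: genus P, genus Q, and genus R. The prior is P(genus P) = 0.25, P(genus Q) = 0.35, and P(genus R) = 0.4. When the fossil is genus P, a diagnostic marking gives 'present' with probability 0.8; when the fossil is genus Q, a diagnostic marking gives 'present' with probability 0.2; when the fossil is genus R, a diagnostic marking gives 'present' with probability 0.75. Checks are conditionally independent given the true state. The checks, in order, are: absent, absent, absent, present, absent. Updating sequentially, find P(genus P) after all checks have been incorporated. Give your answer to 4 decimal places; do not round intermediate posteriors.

0.0106

After 'absent': normaliser = 0.2·0.2500 + 0.8·0.3500 + 0.25·0.4000; P(genus P) ≈ 0.1163, P(genus Q) ≈ 0.6512, P(genus R) ≈ 0.2326
After 'absent': normaliser = 0.2·0.1163 + 0.8·0.6512 + 0.25·0.2326; P(genus P) ≈ 0.0386, P(genus Q) ≈ 0.8649, P(genus R) ≈ 0.0965
After 'absent': normaliser = 0.2·0.0386 + 0.8·0.8649 + 0.25·0.0965; P(genus P) ≈ 0.0107, P(genus Q) ≈ 0.9560, P(genus R) ≈ 0.0333
After 'present': normaliser = 0.8·0.0107 + 0.2·0.9560 + 0.75·0.0333; P(genus P) ≈ 0.0380, P(genus Q) ≈ 0.8508, P(genus R) ≈ 0.1113
After 'absent': normaliser = 0.2·0.0380 + 0.8·0.8508 + 0.25·0.1113; P(genus P) ≈ 0.0106, P(genus Q) ≈ 0.9505, P(genus R) ≈ 0.0389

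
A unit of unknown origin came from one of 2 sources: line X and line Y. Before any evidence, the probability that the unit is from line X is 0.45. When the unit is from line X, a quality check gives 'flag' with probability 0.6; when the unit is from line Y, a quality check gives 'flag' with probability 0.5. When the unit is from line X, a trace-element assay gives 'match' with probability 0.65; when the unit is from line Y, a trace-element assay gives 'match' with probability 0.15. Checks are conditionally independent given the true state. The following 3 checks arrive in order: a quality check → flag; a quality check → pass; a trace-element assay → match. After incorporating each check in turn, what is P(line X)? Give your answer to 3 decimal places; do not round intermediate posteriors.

0.773

After a quality check='flag': P(line X) = 0.6·0.4500 / (0.6·0.4500 + 0.5·0.5500) ≈ 0.4954
After a quality check='pass': P(line X) = 0.4·0.4954 / (0.4·0.4954 + 0.5·0.5046) ≈ 0.4399
After a trace-element assay='match': P(line X) = 0.65·0.4399 / (0.65·0.4399 + 0.15·0.5601) ≈ 0.7729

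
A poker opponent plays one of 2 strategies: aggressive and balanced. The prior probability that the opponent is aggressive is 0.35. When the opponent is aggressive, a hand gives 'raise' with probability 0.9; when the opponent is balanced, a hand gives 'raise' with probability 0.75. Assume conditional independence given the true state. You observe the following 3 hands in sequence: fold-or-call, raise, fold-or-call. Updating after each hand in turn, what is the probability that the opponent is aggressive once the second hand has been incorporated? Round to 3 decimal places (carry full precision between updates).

After 'fold-or-call': P(aggressive) = 0.1·0.3500 / (0.1·0.3500 + 0.25·0.6500) ≈ 0.1772
After 'raise': P(aggressive) = 0.9·0.1772 / (0.9·0.1772 + 0.75·0.8228) ≈ 0.2054

0.205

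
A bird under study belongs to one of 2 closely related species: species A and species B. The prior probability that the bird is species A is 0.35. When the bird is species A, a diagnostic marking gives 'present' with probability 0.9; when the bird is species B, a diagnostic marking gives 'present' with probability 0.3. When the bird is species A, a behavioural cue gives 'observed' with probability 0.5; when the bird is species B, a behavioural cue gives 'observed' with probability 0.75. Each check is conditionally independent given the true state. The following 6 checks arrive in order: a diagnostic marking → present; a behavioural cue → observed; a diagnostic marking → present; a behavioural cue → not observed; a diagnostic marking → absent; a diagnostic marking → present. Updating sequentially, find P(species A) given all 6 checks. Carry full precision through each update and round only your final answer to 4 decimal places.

After a diagnostic marking='present': P(species A) = 0.9·0.3500 / (0.9·0.3500 + 0.3·0.6500) ≈ 0.6176
After a behavioural cue='observed': P(species A) = 0.5·0.6176 / (0.5·0.6176 + 0.75·0.3824) ≈ 0.5185
After a diagnostic marking='present': P(species A) = 0.9·0.5185 / (0.9·0.5185 + 0.3·0.4815) ≈ 0.7636
After a behavioural cue='not observed': P(species A) = 0.5·0.7636 / (0.5·0.7636 + 0.25·0.2364) ≈ 0.8660
After a diagnostic marking='absent': P(species A) = 0.1·0.8660 / (0.1·0.8660 + 0.7·0.1340) ≈ 0.4800
After a diagnostic marking='present': P(species A) = 0.9·0.4800 / (0.9·0.4800 + 0.3·0.5200) ≈ 0.7347

0.7347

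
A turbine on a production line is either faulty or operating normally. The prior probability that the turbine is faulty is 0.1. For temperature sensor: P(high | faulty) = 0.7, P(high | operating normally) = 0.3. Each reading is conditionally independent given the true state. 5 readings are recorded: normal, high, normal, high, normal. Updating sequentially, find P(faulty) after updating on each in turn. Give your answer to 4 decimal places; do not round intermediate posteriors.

After 'normal': P(faulty) = 0.3·0.1000 / (0.3·0.1000 + 0.7·0.9000) ≈ 0.0455
After 'high': P(faulty) = 0.7·0.0455 / (0.7·0.0455 + 0.3·0.9545) ≈ 0.1000
After 'normal': P(faulty) = 0.3·0.1000 / (0.3·0.1000 + 0.7·0.9000) ≈ 0.0455
After 'high': P(faulty) = 0.7·0.0455 / (0.7·0.0455 + 0.3·0.9545) ≈ 0.1000
After 'normal': P(faulty) = 0.3·0.1000 / (0.3·0.1000 + 0.7·0.9000) ≈ 0.0455

0.0455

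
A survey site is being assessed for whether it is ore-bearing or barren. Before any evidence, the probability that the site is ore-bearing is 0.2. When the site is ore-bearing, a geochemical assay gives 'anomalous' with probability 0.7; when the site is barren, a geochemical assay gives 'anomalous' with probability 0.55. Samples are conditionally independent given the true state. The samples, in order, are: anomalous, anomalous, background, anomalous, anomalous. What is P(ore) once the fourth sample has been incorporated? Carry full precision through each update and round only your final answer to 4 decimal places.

0.2557

After 'anomalous': P(ore) = 0.7·0.2000 / (0.7·0.2000 + 0.55·0.8000) ≈ 0.2414
After 'anomalous': P(ore) = 0.7·0.2414 / (0.7·0.2414 + 0.55·0.7586) ≈ 0.2882
After 'background': P(ore) = 0.3·0.2882 / (0.3·0.2882 + 0.45·0.7118) ≈ 0.2126
After 'anomalous': P(ore) = 0.7·0.2126 / (0.7·0.2126 + 0.55·0.7874) ≈ 0.2557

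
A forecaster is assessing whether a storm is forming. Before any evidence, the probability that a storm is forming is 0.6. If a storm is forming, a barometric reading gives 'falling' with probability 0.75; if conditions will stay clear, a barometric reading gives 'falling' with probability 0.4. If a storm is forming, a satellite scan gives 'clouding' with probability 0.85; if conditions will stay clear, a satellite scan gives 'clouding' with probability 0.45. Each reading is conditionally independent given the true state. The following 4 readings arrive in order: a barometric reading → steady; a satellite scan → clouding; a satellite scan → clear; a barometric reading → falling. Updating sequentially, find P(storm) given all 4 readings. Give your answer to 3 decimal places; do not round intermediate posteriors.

Apply Bayes' rule sequentially, carrying P(storm) forward.
After a barometric reading='steady': P(storm) = 0.25·0.6000 / (0.25·0.6000 + 0.6·0.4000) ≈ 0.3846
After a satellite scan='clouding': P(storm) = 0.85·0.3846 / (0.85·0.3846 + 0.45·0.6154) ≈ 0.5414
After a satellite scan='clear': P(storm) = 0.15·0.5414 / (0.15·0.5414 + 0.55·0.4586) ≈ 0.2436
After a barometric reading='falling': P(storm) = 0.75·0.2436 / (0.75·0.2436 + 0.4·0.7564) ≈ 0.3764

0.376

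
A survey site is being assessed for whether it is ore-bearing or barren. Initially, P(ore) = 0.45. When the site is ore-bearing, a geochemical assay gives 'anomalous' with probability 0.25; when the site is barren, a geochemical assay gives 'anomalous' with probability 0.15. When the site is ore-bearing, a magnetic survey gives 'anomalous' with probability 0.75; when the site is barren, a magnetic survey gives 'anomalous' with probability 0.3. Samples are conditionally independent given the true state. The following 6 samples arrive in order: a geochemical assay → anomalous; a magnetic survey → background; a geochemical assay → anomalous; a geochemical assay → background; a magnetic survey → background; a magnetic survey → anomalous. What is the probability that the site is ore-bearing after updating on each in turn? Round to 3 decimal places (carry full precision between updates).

After a geochemical assay='anomalous': P(ore) = 0.25·0.4500 / (0.25·0.4500 + 0.15·0.5500) ≈ 0.5769
After a magnetic survey='background': P(ore) = 0.25·0.5769 / (0.25·0.5769 + 0.7·0.4231) ≈ 0.3275
After a geochemical assay='anomalous': P(ore) = 0.25·0.3275 / (0.25·0.3275 + 0.15·0.6725) ≈ 0.4480
After a geochemical assay='background': P(ore) = 0.75·0.4480 / (0.75·0.4480 + 0.85·0.5520) ≈ 0.4173
After a magnetic survey='background': P(ore) = 0.25·0.4173 / (0.25·0.4173 + 0.7·0.5827) ≈ 0.2037
After a magnetic survey='anomalous': P(ore) = 0.75·0.2037 / (0.75·0.2037 + 0.3·0.7963) ≈ 0.3900

0.390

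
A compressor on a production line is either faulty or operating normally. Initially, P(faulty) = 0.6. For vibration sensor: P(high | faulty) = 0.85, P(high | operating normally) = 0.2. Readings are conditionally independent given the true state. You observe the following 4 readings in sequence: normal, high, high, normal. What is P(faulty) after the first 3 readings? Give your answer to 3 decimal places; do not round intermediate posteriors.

Apply Bayes' rule sequentially, carrying P(faulty) forward.
After 'normal': P(faulty) = 0.15·0.6000 / (0.15·0.6000 + 0.8·0.4000) ≈ 0.2195
After 'high': P(faulty) = 0.85·0.2195 / (0.85·0.2195 + 0.2·0.7805) ≈ 0.5445
After 'high': P(faulty) = 0.85·0.5445 / (0.85·0.5445 + 0.2·0.4555) ≈ 0.8355

0.836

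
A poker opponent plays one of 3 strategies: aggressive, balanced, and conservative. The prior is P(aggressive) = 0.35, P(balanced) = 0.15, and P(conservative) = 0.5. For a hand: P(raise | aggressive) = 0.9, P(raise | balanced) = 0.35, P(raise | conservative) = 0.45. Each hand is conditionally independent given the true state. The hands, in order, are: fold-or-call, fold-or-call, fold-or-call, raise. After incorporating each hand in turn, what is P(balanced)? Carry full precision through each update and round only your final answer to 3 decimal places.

After 'fold-or-call': normaliser = 0.1·0.3500 + 0.65·0.1500 + 0.55·0.5000; P(aggressive) ≈ 0.0859, P(balanced) ≈ 0.2393, P(conservative) ≈ 0.6748
After 'fold-or-call': normaliser = 0.1·0.0859 + 0.65·0.2393 + 0.55·0.6748; P(aggressive) ≈ 0.0160, P(balanced) ≈ 0.2905, P(conservative) ≈ 0.6934
After 'fold-or-call': normaliser = 0.1·0.0160 + 0.65·0.2905 + 0.55·0.6934; P(aggressive) ≈ 0.0028, P(balanced) ≈ 0.3303, P(conservative) ≈ 0.6669
After 'raise': normaliser = 0.9·0.0028 + 0.35·0.3303 + 0.45·0.6669; P(aggressive) ≈ 0.0060, P(balanced) ≈ 0.2764, P(conservative) ≈ 0.7176

0.276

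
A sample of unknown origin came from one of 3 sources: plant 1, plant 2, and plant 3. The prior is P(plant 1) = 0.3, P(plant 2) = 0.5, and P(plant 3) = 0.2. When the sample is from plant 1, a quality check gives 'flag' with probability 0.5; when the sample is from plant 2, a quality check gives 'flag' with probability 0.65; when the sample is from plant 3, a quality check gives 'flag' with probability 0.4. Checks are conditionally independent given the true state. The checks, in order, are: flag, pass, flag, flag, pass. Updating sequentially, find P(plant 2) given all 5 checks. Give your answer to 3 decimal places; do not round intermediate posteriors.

0.546

Each posterior becomes the prior for the next update.
After 'flag': normaliser = 0.5·0.3000 + 0.65·0.5000 + 0.4·0.2000; P(plant 1) ≈ 0.2703, P(plant 2) ≈ 0.5856, P(plant 3) ≈ 0.1441
After 'pass': normaliser = 0.5·0.2703 + 0.35·0.5856 + 0.6·0.1441; P(plant 1) ≈ 0.3168, P(plant 2) ≈ 0.4805, P(plant 3) ≈ 0.2027
After 'flag': normaliser = 0.5·0.3168 + 0.65·0.4805 + 0.4·0.2027; P(plant 1) ≈ 0.2871, P(plant 2) ≈ 0.5660, P(plant 3) ≈ 0.1470
After 'flag': normaliser = 0.5·0.2871 + 0.65·0.5660 + 0.4·0.1470; P(plant 1) ≈ 0.2517, P(plant 2) ≈ 0.6452, P(plant 3) ≈ 0.1031
After 'pass': normaliser = 0.5·0.2517 + 0.35·0.6452 + 0.6·0.1031; P(plant 1) ≈ 0.3043, P(plant 2) ≈ 0.5461, P(plant 3) ≈ 0.1496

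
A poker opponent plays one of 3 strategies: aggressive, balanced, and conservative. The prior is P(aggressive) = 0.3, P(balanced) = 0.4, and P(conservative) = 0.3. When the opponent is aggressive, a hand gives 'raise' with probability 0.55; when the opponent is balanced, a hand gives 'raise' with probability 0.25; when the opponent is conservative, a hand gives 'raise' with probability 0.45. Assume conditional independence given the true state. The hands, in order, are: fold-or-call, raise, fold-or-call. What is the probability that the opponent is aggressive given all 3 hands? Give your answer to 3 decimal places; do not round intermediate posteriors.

0.256

After 'fold-or-call': normaliser = 0.45·0.3000 + 0.75·0.4000 + 0.55·0.3000; P(aggressive) ≈ 0.2250, P(balanced) ≈ 0.5000, P(conservative) ≈ 0.2750
After 'raise': normaliser = 0.55·0.2250 + 0.25·0.5000 + 0.45·0.2750; P(aggressive) ≈ 0.3322, P(balanced) ≈ 0.3356, P(conservative) ≈ 0.3322
After 'fold-or-call': normaliser = 0.45·0.3322 + 0.75·0.3356 + 0.55·0.3322; P(aggressive) ≈ 0.2560, P(balanced) ≈ 0.4310, P(conservative) ≈ 0.3129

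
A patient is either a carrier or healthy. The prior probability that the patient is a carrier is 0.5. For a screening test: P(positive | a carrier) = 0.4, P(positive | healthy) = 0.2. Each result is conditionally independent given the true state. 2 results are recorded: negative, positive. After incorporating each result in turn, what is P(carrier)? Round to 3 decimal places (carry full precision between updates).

After 'negative': P(carrier) = 0.6·0.5000 / (0.6·0.5000 + 0.8·0.5000) ≈ 0.4286
After 'positive': P(carrier) = 0.4·0.4286 / (0.4·0.4286 + 0.2·0.5714) ≈ 0.6000

0.600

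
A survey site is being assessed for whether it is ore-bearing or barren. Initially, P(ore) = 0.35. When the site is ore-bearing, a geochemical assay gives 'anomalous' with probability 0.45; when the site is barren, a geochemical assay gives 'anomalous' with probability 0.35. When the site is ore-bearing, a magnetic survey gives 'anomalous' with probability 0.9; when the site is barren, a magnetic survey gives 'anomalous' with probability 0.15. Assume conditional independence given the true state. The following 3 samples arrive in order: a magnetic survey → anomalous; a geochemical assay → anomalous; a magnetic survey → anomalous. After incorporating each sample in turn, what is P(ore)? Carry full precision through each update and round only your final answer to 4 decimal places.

After a magnetic survey='anomalous': P(ore) = 0.9·0.3500 / (0.9·0.3500 + 0.15·0.6500) ≈ 0.7636
After a geochemical assay='anomalous': P(ore) = 0.45·0.7636 / (0.45·0.7636 + 0.35·0.2364) ≈ 0.8060
After a magnetic survey='anomalous': P(ore) = 0.9·0.8060 / (0.9·0.8060 + 0.15·0.1940) ≈ 0.9614

0.9614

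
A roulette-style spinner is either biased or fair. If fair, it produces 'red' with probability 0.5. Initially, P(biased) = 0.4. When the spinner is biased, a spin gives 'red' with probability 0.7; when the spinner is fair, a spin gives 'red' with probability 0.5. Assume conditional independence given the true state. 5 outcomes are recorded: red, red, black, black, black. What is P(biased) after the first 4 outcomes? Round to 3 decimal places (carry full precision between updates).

0.320

After 'red': P(biased) = 0.7·0.4000 / (0.7·0.4000 + 0.5·0.6000) ≈ 0.4828
After 'red': P(biased) = 0.7·0.4828 / (0.7·0.4828 + 0.5·0.5172) ≈ 0.5665
After 'black': P(biased) = 0.3·0.5665 / (0.3·0.5665 + 0.5·0.4335) ≈ 0.4395
After 'black': P(biased) = 0.3·0.4395 / (0.3·0.4395 + 0.5·0.5605) ≈ 0.3199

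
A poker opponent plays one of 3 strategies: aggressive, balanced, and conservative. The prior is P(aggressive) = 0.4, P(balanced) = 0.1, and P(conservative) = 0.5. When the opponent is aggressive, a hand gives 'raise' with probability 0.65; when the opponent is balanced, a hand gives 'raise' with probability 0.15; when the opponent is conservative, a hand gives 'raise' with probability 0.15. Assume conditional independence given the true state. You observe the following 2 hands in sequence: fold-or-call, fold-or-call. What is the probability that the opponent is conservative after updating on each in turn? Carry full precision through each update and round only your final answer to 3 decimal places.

After 'fold-or-call': normaliser = 0.35·0.4000 + 0.85·0.1000 + 0.85·0.5000; P(aggressive) ≈ 0.2154, P(balanced) ≈ 0.1308, P(conservative) ≈ 0.6538
After 'fold-or-call': normaliser = 0.35·0.2154 + 0.85·0.1308 + 0.85·0.6538; P(aggressive) ≈ 0.1016, P(balanced) ≈ 0.1497, P(conservative) ≈ 0.7487

0.749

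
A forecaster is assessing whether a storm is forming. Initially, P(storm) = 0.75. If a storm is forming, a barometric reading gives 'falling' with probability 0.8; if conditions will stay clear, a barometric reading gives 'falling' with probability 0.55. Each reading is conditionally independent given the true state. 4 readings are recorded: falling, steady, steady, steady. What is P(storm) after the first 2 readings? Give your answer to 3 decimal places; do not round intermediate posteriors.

After 'falling': P(storm) = 0.8·0.7500 / (0.8·0.7500 + 0.55·0.2500) ≈ 0.8136
After 'steady': P(storm) = 0.2·0.8136 / (0.2·0.8136 + 0.45·0.1864) ≈ 0.6598

0.660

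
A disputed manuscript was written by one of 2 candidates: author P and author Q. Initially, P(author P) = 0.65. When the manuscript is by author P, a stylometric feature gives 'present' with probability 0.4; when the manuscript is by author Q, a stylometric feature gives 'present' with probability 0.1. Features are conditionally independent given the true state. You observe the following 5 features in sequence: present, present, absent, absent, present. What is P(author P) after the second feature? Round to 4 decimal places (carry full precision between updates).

Apply Bayes' rule sequentially, carrying P(author P) forward.
After 'present': P(author P) = 0.4·0.6500 / (0.4·0.6500 + 0.1·0.3500) ≈ 0.8814
After 'present': P(author P) = 0.4·0.8814 / (0.4·0.8814 + 0.1·0.1186) ≈ 0.9674

0.9674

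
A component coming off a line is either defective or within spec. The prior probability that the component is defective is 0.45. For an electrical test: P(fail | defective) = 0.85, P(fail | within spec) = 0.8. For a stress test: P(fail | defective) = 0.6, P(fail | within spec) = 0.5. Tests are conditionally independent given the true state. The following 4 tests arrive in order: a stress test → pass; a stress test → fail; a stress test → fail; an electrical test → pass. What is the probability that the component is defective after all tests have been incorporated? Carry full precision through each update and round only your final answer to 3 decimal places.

Apply Bayes' rule sequentially, carrying P(defective) forward.
After a stress test='pass': P(defective) = 0.4·0.4500 / (0.4·0.4500 + 0.5·0.5500) ≈ 0.3956
After a stress test='fail': P(defective) = 0.6·0.3956 / (0.6·0.3956 + 0.5·0.6044) ≈ 0.4399
After a stress test='fail': P(defective) = 0.6·0.4399 / (0.6·0.4399 + 0.5·0.5601) ≈ 0.4852
After an electrical test='pass': P(defective) = 0.15·0.4852 / (0.15·0.4852 + 0.2·0.5148) ≈ 0.4141

0.414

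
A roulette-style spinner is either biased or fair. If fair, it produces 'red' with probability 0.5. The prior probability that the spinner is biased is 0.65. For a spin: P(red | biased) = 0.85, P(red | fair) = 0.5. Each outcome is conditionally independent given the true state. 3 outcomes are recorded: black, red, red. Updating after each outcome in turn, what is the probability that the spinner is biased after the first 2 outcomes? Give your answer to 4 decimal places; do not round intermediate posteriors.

After 'black': P(biased) = 0.15·0.6500 / (0.15·0.6500 + 0.5·0.3500) ≈ 0.3578
After 'red': P(biased) = 0.85·0.3578 / (0.85·0.3578 + 0.5·0.6422) ≈ 0.4864

0.4864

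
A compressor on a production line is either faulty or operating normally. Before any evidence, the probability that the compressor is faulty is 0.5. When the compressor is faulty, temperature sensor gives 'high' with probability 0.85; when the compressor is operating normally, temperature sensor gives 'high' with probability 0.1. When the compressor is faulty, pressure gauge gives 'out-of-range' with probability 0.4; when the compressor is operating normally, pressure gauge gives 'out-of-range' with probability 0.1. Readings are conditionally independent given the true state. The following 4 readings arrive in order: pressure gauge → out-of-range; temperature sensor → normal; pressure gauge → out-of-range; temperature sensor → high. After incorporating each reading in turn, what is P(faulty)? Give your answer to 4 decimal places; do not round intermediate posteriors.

After pressure gauge='out-of-range': P(faulty) = 0.4·0.5000 / (0.4·0.5000 + 0.1·0.5000) ≈ 0.8000
After temperature sensor='normal': P(faulty) = 0.15·0.8000 / (0.15·0.8000 + 0.9·0.2000) ≈ 0.4000
After pressure gauge='out-of-range': P(faulty) = 0.4·0.4000 / (0.4·0.4000 + 0.1·0.6000) ≈ 0.7273
After temperature sensor='high': P(faulty) = 0.85·0.7273 / (0.85·0.7273 + 0.1·0.2727) ≈ 0.9577

0.9577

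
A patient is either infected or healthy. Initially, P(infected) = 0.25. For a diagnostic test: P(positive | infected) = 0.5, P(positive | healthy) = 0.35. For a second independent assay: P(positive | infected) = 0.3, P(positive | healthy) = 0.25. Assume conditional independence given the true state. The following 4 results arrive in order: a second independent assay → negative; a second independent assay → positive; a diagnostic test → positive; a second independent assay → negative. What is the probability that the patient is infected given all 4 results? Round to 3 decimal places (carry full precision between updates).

After a second independent assay='negative': P(infected) = 0.7·0.2500 / (0.7·0.2500 + 0.75·0.7500) ≈ 0.2373
After a second independent assay='positive': P(infected) = 0.3·0.2373 / (0.3·0.2373 + 0.25·0.7627) ≈ 0.2718
After a diagnostic test='positive': P(infected) = 0.5·0.2718 / (0.5·0.2718 + 0.35·0.7282) ≈ 0.3478
After a second independent assay='negative': P(infected) = 0.7·0.3478 / (0.7·0.3478 + 0.75·0.6522) ≈ 0.3323

0.332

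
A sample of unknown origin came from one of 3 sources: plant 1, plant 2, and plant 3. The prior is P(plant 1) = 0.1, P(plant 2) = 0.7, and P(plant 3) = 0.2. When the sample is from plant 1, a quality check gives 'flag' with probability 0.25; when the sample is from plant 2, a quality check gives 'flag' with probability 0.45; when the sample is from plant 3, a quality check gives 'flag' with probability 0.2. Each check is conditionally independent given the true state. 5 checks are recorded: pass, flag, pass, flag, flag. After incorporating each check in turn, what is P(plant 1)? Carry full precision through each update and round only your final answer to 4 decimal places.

After 'pass': normaliser = 0.75·0.1000 + 0.55·0.7000 + 0.8·0.2000; P(plant 1) ≈ 0.1210, P(plant 2) ≈ 0.6210, P(plant 3) ≈ 0.2581
After 'flag': normaliser = 0.25·0.1210 + 0.45·0.6210 + 0.2·0.2581; P(plant 1) ≈ 0.0837, P(plant 2) ≈ 0.7734, P(plant 3) ≈ 0.1429
After 'pass': normaliser = 0.75·0.0837 + 0.55·0.7734 + 0.8·0.1429; P(plant 1) ≈ 0.1042, P(plant 2) ≈ 0.7061, P(plant 3) ≈ 0.1897
After 'flag': normaliser = 0.25·0.1042 + 0.45·0.7061 + 0.2·0.1897; P(plant 1) ≈ 0.0682, P(plant 2) ≈ 0.8324, P(plant 3) ≈ 0.0994
After 'flag': normaliser = 0.25·0.0682 + 0.45·0.8324 + 0.2·0.0994; P(plant 1) ≈ 0.0415, P(plant 2) ≈ 0.9102, P(plant 3) ≈ 0.0483

0.0415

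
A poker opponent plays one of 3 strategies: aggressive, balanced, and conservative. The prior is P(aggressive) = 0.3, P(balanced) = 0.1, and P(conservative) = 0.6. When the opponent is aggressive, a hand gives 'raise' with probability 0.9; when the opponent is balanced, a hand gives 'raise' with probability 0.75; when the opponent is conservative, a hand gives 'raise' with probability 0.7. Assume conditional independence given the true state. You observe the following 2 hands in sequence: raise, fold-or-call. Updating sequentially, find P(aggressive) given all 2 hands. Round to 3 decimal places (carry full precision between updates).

After 'raise': normaliser = 0.9·0.3000 + 0.75·0.1000 + 0.7·0.6000; P(aggressive) ≈ 0.3529, P(balanced) ≈ 0.0980, P(conservative) ≈ 0.5490
After 'fold-or-call': normaliser = 0.1·0.3529 + 0.25·0.0980 + 0.3·0.5490; P(aggressive) ≈ 0.1572, P(balanced) ≈ 0.1092, P(conservative) ≈ 0.7336

0.157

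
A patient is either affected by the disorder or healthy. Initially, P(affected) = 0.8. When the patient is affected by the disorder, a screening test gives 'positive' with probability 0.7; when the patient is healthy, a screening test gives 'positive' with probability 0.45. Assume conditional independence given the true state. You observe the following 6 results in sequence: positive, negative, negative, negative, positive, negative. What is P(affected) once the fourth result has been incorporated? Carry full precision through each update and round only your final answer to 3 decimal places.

After 'positive': P(affected) = 0.7·0.8000 / (0.7·0.8000 + 0.45·0.2000) ≈ 0.8615
After 'negative': P(affected) = 0.3·0.8615 / (0.3·0.8615 + 0.55·0.1385) ≈ 0.7724
After 'negative': P(affected) = 0.3·0.7724 / (0.3·0.7724 + 0.55·0.2276) ≈ 0.6493
After 'negative': P(affected) = 0.3·0.6493 / (0.3·0.6493 + 0.55·0.3507) ≈ 0.5024

0.502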